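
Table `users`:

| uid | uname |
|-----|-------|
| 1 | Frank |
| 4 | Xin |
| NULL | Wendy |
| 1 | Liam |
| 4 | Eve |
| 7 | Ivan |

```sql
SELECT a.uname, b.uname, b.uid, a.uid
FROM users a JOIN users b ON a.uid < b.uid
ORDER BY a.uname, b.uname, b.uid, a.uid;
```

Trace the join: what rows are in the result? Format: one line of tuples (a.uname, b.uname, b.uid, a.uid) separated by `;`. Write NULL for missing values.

(Eve, Ivan, 7, 4); (Frank, Eve, 4, 1); (Frank, Ivan, 7, 1); (Frank, Xin, 4, 1); (Liam, Eve, 4, 1); (Liam, Ivan, 7, 1); (Liam, Xin, 4, 1); (Xin, Ivan, 7, 4)

INNER JOIN keeps only pairs where the ON condition holds.
Matching on a.uid < b.uid. A NULL in a compared column never satisfies the condition.
- uid=1: 3 matching b row(s), so 3 row(s) emitted.
- uid=4: 1 matching b row(s), so 1 row(s) emitted.
- uid=NULL: no matching b row, dropped.
- uid=1: 3 matching b row(s), so 3 row(s) emitted.
- uid=4: 1 matching b row(s), so 1 row(s) emitted.
- uid=7: no matching b row, dropped.
After projecting and ordering:
a.uname | b.uname | b.uid | a.uid
Eve | Ivan | 7 | 4
Frank | Eve | 4 | 1
Frank | Ivan | 7 | 1
Frank | Xin | 4 | 1
Liam | Eve | 4 | 1
Liam | Ivan | 7 | 1
Liam | Xin | 4 | 1
Xin | Ivan | 7 | 4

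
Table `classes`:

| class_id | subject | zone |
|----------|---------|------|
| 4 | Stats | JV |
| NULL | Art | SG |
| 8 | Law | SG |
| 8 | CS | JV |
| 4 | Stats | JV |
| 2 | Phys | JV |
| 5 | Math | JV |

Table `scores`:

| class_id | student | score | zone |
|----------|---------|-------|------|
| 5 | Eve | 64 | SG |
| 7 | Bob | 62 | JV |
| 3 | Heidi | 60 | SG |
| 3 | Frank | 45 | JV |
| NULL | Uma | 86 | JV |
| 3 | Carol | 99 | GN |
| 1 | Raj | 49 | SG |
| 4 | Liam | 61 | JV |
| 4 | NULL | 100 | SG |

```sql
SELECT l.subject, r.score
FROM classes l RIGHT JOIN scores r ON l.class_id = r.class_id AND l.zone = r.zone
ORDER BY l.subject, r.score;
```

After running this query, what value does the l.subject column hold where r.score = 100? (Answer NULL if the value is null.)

NULL

RIGHT JOIN keeps every row from `scores`; unmatched rows get NULL for `classes`'s columns.
Matching on l.class_id = r.class_id AND l.zone = r.zone. A NULL in a compared column never satisfies the condition.
Matched pairs: 2; unmatched r rows kept: 8.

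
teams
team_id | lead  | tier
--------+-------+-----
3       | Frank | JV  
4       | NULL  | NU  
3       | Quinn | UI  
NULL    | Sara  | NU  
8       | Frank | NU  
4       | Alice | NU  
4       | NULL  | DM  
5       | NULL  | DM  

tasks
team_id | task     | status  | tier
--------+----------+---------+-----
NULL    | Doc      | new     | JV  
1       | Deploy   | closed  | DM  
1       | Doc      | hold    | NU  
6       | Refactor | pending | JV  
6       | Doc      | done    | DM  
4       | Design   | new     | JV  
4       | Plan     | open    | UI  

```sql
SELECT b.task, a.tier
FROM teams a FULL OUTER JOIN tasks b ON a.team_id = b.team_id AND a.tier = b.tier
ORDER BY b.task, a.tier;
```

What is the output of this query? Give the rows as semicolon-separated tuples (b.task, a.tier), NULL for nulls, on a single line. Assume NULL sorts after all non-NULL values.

FULL OUTER JOIN keeps every row from both sides; unmatched rows get NULL for the other side's columns.
Matching on a.team_id = b.team_id AND a.tier = b.tier. A NULL in a compared column never satisfies the condition.
Matched pairs: 0; unmatched a rows kept: 8; unmatched b rows kept: 7.

(Deploy, NULL); (Design, NULL); (Doc, NULL); (Doc, NULL); (Doc, NULL); (Plan, NULL); (Refactor, NULL); (NULL, DM); (NULL, DM); (NULL, JV); (NULL, NU); (NULL, NU); (NULL, NU); (NULL, NU); (NULL, UI)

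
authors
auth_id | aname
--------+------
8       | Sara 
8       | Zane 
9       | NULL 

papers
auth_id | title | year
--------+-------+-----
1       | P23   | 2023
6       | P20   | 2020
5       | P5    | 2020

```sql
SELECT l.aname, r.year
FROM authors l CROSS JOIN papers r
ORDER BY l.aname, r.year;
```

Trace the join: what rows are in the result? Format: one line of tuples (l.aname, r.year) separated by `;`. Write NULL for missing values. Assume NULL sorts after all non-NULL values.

(Sara, 2020); (Sara, 2020); (Sara, 2023); (Zane, 2020); (Zane, 2020); (Zane, 2023); (NULL, 2020); (NULL, 2020); (NULL, 2023)

CROSS JOIN pairs every row of `authors` with every row of `papers`: 3 × 3 = 9 rows.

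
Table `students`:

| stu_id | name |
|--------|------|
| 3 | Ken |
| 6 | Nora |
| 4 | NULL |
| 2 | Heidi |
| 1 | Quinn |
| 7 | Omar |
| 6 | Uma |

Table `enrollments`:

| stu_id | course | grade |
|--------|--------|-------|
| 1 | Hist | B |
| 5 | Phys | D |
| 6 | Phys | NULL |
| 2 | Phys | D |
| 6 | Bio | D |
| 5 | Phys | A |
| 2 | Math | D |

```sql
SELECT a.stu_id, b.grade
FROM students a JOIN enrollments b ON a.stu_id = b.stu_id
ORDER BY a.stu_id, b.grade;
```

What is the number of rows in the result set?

7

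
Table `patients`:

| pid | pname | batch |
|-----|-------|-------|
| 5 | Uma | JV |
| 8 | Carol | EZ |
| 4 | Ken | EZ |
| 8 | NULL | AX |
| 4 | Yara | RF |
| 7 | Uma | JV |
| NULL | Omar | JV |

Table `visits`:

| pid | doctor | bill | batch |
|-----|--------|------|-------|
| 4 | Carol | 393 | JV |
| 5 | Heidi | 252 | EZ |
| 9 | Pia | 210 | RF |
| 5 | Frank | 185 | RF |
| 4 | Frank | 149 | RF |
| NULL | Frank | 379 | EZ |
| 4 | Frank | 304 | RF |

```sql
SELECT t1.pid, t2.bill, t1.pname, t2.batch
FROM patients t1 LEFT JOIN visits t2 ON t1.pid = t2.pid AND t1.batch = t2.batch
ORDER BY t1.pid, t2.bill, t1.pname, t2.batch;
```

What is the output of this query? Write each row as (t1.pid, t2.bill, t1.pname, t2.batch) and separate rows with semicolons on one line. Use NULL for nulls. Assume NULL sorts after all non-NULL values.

LEFT JOIN keeps every row from `patients`; unmatched rows get NULL for `visits`'s columns.
Matching on t1.pid = t2.pid AND t1.batch = t2.batch. A NULL in a compared column never satisfies the condition.
- t1[0] pid=5, batch=JV → no match; kept with NULLs on the t2 side.
- t1[1] pid=8, batch=EZ → no match; kept with NULLs on the t2 side.
- t1[2] pid=4, batch=EZ → no match; kept with NULLs on the t2 side.
- t1[3] pid=8, batch=AX → no match; kept with NULLs on the t2 side.
- t1[4] pid=4, batch=RF → 2 match(es) in t2 → 2 row(s).
- t1[5] pid=7, batch=JV → no match; kept with NULLs on the t2 side.
- t1[6] pid=NULL, batch=JV → no match; kept with NULLs on the t2 side.
After projecting and ordering:
t1.pid | t2.bill | t1.pname | t2.batch
4 | 149 | Yara | RF
4 | 304 | Yara | RF
4 | NULL | Ken | NULL
5 | NULL | Uma | NULL
7 | NULL | Uma | NULL
8 | NULL | Carol | NULL
8 | NULL | NULL | NULL
NULL | NULL | Omar | NULL

(4, 149, Yara, RF); (4, 304, Yara, RF); (4, NULL, Ken, NULL); (5, NULL, Uma, NULL); (7, NULL, Uma, NULL); (8, NULL, Carol, NULL); (8, NULL, NULL, NULL); (NULL, NULL, Omar, NULL)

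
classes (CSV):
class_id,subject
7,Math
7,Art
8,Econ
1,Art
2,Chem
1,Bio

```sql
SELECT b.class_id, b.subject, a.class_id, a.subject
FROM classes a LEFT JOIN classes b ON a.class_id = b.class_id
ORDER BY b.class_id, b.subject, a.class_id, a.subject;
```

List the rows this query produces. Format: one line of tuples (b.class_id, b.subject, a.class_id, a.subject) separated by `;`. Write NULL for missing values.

LEFT JOIN keeps every row from `classes a`; unmatched rows get NULL for `classes b`'s columns.
Matching on a.class_id = b.class_id.
- a (class_id=7) pairs with 2 row(s) of b.
- a (class_id=7) pairs with 2 row(s) of b.
- a (class_id=8) pairs with 1 row(s) of b.
- a (class_id=1) pairs with 2 row(s) of b.
- a (class_id=2) pairs with 1 row(s) of b.
- a (class_id=1) pairs with 2 row(s) of b.
After projecting and ordering:
b.class_id | b.subject | a.class_id | a.subject
1 | Art | 1 | Art
1 | Art | 1 | Bio
1 | Bio | 1 | Art
1 | Bio | 1 | Bio
2 | Chem | 2 | Chem
7 | Art | 7 | Art
7 | Art | 7 | Math
7 | Math | 7 | Art
7 | Math | 7 | Math
8 | Econ | 8 | Econ

(1, Art, 1, Art); (1, Art, 1, Bio); (1, Bio, 1, Art); (1, Bio, 1, Bio); (2, Chem, 2, Chem); (7, Art, 7, Art); (7, Art, 7, Math); (7, Math, 7, Art); (7, Math, 7, Math); (8, Econ, 8, Econ)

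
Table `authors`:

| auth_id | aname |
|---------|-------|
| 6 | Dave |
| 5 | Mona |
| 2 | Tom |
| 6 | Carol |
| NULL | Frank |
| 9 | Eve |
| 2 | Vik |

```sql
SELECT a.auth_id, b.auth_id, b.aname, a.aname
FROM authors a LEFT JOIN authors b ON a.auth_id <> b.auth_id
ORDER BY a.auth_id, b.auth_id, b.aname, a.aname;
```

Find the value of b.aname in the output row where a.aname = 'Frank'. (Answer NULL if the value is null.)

LEFT JOIN keeps every row from `authors a`; unmatched rows get NULL for `authors b`'s columns.
Matching on a.auth_id <> b.auth_id. A NULL in a compared column never satisfies the condition.
Matched pairs: 26; unmatched a rows kept: 1.

NULL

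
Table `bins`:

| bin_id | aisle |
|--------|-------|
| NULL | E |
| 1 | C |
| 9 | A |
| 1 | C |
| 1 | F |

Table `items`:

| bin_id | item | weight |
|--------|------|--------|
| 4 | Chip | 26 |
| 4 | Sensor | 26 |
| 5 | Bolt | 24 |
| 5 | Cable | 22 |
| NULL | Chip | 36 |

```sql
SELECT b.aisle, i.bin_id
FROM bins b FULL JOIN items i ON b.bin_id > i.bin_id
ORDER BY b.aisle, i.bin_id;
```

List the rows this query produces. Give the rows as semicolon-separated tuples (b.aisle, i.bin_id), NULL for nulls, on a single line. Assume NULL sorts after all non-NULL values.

FULL OUTER JOIN keeps every row from both sides; unmatched rows get NULL for the other side's columns.
Matching on b.bin_id > i.bin_id. A NULL in a compared column never satisfies the condition.
Matched pairs: 4; unmatched b rows kept: 4; unmatched i rows kept: 1.

(A, 4); (A, 4); (A, 5); (A, 5); (C, NULL); (C, NULL); (E, NULL); (F, NULL); (NULL, NULL)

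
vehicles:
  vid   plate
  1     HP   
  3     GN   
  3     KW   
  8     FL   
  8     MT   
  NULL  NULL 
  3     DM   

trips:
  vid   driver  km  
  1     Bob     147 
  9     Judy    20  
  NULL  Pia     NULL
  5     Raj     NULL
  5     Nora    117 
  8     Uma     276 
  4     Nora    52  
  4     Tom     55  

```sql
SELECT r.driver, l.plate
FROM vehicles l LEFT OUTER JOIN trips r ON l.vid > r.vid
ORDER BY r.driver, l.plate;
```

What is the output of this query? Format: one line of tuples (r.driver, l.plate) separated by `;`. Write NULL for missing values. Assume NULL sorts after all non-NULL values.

LEFT JOIN keeps every row from `vehicles`; unmatched rows get NULL for `trips`'s columns.
Matching on l.vid > r.vid. A NULL in a compared column never satisfies the condition.
- l row (vid=1): no match → kept, r columns NULL.
- l row (vid=3): matches 1 r row(s) → 1 output row(s).
- l row (vid=3): matches 1 r row(s) → 1 output row(s).
- l row (vid=8): matches 5 r row(s) → 5 output row(s).
- l row (vid=8): matches 5 r row(s) → 5 output row(s).
- l row (vid=NULL): no match → kept, r columns NULL.
- l row (vid=3): matches 1 r row(s) → 1 output row(s).

(Bob, DM); (Bob, FL); (Bob, GN); (Bob, KW); (Bob, MT); (Nora, FL); (Nora, FL); (Nora, MT); (Nora, MT); (Raj, FL); (Raj, MT); (Tom, FL); (Tom, MT); (NULL, HP); (NULL, NULL)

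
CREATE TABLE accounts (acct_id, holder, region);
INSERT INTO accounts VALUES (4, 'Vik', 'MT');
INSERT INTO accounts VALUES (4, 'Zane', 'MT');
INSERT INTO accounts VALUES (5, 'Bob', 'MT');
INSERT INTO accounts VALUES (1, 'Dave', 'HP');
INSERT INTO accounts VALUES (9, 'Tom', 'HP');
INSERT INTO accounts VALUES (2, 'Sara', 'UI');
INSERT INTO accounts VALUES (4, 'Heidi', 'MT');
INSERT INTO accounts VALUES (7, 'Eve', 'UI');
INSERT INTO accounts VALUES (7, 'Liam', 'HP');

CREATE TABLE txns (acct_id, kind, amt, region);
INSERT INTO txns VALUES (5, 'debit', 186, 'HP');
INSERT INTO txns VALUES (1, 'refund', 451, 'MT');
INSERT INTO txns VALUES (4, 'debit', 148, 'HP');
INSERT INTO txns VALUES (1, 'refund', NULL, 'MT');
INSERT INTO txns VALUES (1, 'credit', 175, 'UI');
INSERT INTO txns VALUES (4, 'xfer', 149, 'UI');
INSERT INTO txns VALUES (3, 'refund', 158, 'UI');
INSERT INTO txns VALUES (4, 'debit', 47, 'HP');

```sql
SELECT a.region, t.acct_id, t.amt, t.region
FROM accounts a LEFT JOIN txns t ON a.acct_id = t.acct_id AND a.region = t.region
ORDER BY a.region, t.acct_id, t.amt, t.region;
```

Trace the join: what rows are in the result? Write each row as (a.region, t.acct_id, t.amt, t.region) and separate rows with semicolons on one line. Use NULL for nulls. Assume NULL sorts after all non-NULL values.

LEFT JOIN keeps every row from `accounts`; unmatched rows get NULL for `txns`'s columns.
Matching on a.acct_id = t.acct_id AND a.region = t.region.
Matched pairs: 0; unmatched a rows kept: 9.

(HP, NULL, NULL, NULL); (HP, NULL, NULL, NULL); (HP, NULL, NULL, NULL); (MT, NULL, NULL, NULL); (MT, NULL, NULL, NULL); (MT, NULL, NULL, NULL); (MT, NULL, NULL, NULL); (UI, NULL, NULL, NULL); (UI, NULL, NULL, NULL)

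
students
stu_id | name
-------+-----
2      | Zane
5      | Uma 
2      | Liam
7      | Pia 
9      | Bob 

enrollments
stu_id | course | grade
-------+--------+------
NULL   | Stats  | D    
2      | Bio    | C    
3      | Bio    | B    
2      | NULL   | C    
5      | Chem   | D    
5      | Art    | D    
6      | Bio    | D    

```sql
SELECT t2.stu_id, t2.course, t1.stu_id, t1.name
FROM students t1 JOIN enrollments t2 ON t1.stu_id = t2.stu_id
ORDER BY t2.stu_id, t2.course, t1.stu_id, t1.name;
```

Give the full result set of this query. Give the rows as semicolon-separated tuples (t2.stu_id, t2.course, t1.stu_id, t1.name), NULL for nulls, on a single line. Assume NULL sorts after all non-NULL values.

(2, Bio, 2, Liam); (2, Bio, 2, Zane); (2, NULL, 2, Liam); (2, NULL, 2, Zane); (5, Art, 5, Uma); (5, Chem, 5, Uma)

INNER JOIN keeps only pairs where the ON condition holds.
Matching on t1.stu_id = t2.stu_id. A NULL in a compared column never satisfies the condition.
Matched pairs: 6.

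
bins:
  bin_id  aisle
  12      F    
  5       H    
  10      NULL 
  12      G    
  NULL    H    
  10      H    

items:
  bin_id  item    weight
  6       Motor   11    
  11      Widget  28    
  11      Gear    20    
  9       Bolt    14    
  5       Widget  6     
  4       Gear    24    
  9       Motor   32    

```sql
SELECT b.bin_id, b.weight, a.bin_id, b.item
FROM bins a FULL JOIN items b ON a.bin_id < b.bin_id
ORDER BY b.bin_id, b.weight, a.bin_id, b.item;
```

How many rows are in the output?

FULL OUTER JOIN keeps every row from both sides; unmatched rows get NULL for the other side's columns.
Matching on a.bin_id < b.bin_id. A NULL in a compared column never satisfies the condition.
Matched pairs: 9; unmatched a rows kept: 3; unmatched b rows kept: 2.
Total: 9 matched + 5 padded = 14 rows.

14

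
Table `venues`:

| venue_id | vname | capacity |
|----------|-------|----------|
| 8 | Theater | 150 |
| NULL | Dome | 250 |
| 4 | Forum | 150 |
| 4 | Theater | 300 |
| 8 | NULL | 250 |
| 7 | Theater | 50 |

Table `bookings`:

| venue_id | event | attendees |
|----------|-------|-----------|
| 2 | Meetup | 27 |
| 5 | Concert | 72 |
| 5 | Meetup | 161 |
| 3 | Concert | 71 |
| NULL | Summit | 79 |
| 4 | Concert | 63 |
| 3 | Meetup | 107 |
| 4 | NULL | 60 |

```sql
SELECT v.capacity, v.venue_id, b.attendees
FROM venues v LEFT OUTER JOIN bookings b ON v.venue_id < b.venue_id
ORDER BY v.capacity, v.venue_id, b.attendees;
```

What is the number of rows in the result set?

LEFT JOIN keeps every row from `venues`; unmatched rows get NULL for `bookings`'s columns.
Matching on v.venue_id < b.venue_id. A NULL in a compared column never satisfies the condition.
- v row (venue_id=8): no match → kept, b columns NULL.
- v row (venue_id=NULL): no match → kept, b columns NULL.
- v row (venue_id=4): matches 2 b row(s) → 2 output row(s).
- v row (venue_id=4): matches 2 b row(s) → 2 output row(s).
- v row (venue_id=8): no match → kept, b columns NULL.
- v row (venue_id=7): no match → kept, b columns NULL.
Total: 4 matched + 4 padded = 8 rows.

8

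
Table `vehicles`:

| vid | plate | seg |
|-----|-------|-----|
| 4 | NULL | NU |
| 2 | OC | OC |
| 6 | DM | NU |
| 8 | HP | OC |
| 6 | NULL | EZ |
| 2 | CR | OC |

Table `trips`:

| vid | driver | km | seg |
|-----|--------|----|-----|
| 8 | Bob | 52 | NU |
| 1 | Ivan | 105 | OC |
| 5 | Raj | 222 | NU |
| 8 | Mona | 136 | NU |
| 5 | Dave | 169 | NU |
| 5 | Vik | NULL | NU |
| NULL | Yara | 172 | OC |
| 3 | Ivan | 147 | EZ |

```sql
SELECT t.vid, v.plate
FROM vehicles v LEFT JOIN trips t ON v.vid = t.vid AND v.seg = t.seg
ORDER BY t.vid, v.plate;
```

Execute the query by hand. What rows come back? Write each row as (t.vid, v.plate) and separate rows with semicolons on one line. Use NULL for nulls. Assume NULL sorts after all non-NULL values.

(NULL, CR); (NULL, DM); (NULL, HP); (NULL, OC); (NULL, NULL); (NULL, NULL)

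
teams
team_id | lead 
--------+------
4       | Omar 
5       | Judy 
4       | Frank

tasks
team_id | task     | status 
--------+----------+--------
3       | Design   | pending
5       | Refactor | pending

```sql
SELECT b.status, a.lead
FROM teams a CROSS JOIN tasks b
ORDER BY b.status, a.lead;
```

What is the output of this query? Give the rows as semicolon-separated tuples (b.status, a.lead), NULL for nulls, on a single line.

(pending, Frank); (pending, Frank); (pending, Judy); (pending, Judy); (pending, Omar); (pending, Omar)

CROSS JOIN pairs every row of `teams` with every row of `tasks`: 3 × 2 = 6 rows.
After projecting and ordering:
b.status | a.lead
pending | Frank
pending | Frank
pending | Judy
pending | Judy
pending | Omar
pending | Omar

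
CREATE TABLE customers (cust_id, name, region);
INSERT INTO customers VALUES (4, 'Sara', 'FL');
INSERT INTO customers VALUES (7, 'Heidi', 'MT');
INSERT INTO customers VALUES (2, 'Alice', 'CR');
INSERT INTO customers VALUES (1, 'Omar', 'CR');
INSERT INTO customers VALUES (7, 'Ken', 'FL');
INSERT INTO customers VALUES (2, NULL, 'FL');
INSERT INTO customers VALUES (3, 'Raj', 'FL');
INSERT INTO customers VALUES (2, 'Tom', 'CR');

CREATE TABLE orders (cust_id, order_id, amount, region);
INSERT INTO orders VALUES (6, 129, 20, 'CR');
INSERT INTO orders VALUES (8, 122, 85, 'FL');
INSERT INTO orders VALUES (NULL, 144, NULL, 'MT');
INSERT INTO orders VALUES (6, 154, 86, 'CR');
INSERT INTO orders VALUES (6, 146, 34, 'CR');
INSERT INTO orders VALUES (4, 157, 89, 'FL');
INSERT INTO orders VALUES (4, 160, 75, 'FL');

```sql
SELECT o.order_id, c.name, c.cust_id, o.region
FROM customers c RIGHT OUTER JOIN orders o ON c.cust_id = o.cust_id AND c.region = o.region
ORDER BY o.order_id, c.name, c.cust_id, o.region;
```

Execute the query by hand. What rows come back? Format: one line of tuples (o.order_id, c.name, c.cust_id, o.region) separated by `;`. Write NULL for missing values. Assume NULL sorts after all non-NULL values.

(122, NULL, NULL, FL); (129, NULL, NULL, CR); (144, NULL, NULL, MT); (146, NULL, NULL, CR); (154, NULL, NULL, CR); (157, Sara, 4, FL); (160, Sara, 4, FL)

RIGHT JOIN keeps every row from `orders`; unmatched rows get NULL for `customers`'s columns.
Matching on c.cust_id = o.cust_id AND c.region = o.region. A NULL in a compared column never satisfies the condition.
- c[0] cust_id=4, region=FL → 2 match(es) in o → 2 row(s).
- c[1] cust_id=7, region=MT → no match.
- c[2] cust_id=2, region=CR → no match.
- c[3] cust_id=1, region=CR → no match.
- c[4] cust_id=7, region=FL → no match.
- c[5] cust_id=2, region=FL → no match.
- c[6] cust_id=3, region=FL → no match.
- c[7] cust_id=2, region=CR → no match.
- plus 5 unmatched o row(s), each kept with NULL c columns.
After projecting and ordering:
o.order_id | c.name | c.cust_id | o.region
122 | NULL | NULL | FL
129 | NULL | NULL | CR
144 | NULL | NULL | MT
146 | NULL | NULL | CR
154 | NULL | NULL | CR
157 | Sara | 4 | FL
160 | Sara | 4 | FL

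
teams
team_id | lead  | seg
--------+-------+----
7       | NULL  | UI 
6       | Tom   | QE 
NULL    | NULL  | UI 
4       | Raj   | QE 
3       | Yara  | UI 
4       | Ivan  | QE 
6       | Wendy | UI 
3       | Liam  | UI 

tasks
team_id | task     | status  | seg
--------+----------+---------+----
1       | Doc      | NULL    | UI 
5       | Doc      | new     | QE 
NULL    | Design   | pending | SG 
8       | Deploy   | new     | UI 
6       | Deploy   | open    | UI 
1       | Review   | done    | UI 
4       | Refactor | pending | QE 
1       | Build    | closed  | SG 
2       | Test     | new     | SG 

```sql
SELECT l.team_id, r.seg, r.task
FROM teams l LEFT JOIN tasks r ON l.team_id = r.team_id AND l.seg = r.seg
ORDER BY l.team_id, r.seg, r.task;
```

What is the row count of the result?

8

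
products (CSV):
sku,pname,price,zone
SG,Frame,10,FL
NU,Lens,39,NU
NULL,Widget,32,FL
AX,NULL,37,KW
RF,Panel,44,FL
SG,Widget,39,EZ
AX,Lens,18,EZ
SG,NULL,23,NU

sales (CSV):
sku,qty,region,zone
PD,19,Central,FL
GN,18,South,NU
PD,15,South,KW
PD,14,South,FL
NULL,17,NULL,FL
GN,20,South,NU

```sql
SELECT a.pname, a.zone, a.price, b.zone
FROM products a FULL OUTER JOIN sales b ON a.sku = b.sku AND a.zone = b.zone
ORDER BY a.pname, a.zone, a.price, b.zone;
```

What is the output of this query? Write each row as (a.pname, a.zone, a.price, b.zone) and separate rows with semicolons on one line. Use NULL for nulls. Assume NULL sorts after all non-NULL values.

FULL OUTER JOIN keeps every row from both sides; unmatched rows get NULL for the other side's columns.
Matching on a.sku = b.sku AND a.zone = b.zone. A NULL in a compared column never satisfies the condition.
- a row (sku=SG, zone=FL): no match → kept, b columns NULL.
- a row (sku=NU, zone=NU): no match → kept, b columns NULL.
- a row (sku=NULL, zone=FL): no match → kept, b columns NULL.
- a row (sku=AX, zone=KW): no match → kept, b columns NULL.
- a row (sku=RF, zone=FL): no match → kept, b columns NULL.
- a row (sku=SG, zone=EZ): no match → kept, b columns NULL.
- a row (sku=AX, zone=EZ): no match → kept, b columns NULL.
- a row (sku=SG, zone=NU): no match → kept, b columns NULL.
- 6 row(s) from b found no a partner → padded with NULL.

(Frame, FL, 10, NULL); (Lens, EZ, 18, NULL); (Lens, NU, 39, NULL); (Panel, FL, 44, NULL); (Widget, EZ, 39, NULL); (Widget, FL, 32, NULL); (NULL, KW, 37, NULL); (NULL, NU, 23, NULL); (NULL, NULL, NULL, FL); (NULL, NULL, NULL, FL); (NULL, NULL, NULL, FL); (NULL, NULL, NULL, KW); (NULL, NULL, NULL, NU); (NULL, NULL, NULL, NU)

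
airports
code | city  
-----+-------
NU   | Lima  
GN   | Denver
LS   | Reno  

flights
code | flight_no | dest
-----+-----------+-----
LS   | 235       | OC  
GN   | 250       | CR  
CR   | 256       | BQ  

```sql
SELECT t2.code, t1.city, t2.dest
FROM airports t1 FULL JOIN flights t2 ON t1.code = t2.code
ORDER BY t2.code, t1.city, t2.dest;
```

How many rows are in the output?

4

FULL OUTER JOIN keeps every row from both sides; unmatched rows get NULL for the other side's columns.
Matching on t1.code = t2.code.
- t1[0] code=NU → no match; kept with NULLs on the t2 side.
- t1[1] code=GN → 1 match(es) in t2 → 1 row(s).
- t1[2] code=LS → 1 match(es) in t2 → 1 row(s).
- plus 1 unmatched t2 row(s), each kept with NULL t1 columns.
Total: 2 matched + 2 padded = 4 rows.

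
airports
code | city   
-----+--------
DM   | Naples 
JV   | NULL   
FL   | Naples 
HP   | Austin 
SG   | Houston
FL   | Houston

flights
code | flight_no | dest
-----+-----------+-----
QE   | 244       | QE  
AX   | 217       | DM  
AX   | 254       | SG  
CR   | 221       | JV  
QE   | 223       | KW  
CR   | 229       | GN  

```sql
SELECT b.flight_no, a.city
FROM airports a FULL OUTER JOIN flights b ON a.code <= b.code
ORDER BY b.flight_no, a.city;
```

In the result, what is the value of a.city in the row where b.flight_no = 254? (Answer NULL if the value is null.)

NULL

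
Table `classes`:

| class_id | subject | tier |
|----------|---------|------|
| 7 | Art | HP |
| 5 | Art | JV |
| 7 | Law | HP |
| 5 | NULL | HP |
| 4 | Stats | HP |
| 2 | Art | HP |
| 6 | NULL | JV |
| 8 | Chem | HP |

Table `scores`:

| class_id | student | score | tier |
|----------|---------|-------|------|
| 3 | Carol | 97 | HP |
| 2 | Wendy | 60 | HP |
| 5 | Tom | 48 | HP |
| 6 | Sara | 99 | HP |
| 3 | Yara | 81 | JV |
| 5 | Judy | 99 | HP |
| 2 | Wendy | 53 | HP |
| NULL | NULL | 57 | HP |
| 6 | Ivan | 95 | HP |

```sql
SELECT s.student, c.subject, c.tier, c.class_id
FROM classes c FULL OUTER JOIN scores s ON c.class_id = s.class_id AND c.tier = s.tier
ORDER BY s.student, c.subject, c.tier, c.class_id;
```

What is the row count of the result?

15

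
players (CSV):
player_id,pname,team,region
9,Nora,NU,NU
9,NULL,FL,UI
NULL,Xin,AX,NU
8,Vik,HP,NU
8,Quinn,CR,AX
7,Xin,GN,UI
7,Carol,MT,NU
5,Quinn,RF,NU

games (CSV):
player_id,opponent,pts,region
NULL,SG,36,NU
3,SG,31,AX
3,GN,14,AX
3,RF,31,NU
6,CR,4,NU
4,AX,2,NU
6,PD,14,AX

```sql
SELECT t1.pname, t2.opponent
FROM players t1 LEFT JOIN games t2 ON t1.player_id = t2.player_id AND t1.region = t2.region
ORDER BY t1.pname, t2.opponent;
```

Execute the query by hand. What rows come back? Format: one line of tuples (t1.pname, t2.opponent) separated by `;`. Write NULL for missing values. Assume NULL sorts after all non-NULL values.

(Carol, NULL); (Nora, NULL); (Quinn, NULL); (Quinn, NULL); (Vik, NULL); (Xin, NULL); (Xin, NULL); (NULL, NULL)

LEFT JOIN keeps every row from `players`; unmatched rows get NULL for `games`'s columns.
Matching on t1.player_id = t2.player_id AND t1.region = t2.region. A NULL in a compared column never satisfies the condition.
Matched pairs: 0; unmatched t1 rows kept: 8.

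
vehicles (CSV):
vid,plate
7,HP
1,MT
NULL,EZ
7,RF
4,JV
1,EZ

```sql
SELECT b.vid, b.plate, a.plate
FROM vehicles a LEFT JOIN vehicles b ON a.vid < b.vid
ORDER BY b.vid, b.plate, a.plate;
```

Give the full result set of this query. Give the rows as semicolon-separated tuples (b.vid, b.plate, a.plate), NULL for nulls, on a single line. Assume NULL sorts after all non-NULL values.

LEFT JOIN keeps every row from `vehicles a`; unmatched rows get NULL for `vehicles b`'s columns.
Matching on a.vid < b.vid. A NULL in a compared column never satisfies the condition.
- a[0] vid=7 → no match; kept with NULLs on the b side.
- a[1] vid=1 → 3 match(es) in b → 3 row(s).
- a[2] vid=NULL → no match; kept with NULLs on the b side.
- a[3] vid=7 → no match; kept with NULLs on the b side.
- a[4] vid=4 → 2 match(es) in b → 2 row(s).
- a[5] vid=1 → 3 match(es) in b → 3 row(s).

(4, JV, EZ); (4, JV, MT); (7, HP, EZ); (7, HP, JV); (7, HP, MT); (7, RF, EZ); (7, RF, JV); (7, RF, MT); (NULL, NULL, EZ); (NULL, NULL, HP); (NULL, NULL, RF)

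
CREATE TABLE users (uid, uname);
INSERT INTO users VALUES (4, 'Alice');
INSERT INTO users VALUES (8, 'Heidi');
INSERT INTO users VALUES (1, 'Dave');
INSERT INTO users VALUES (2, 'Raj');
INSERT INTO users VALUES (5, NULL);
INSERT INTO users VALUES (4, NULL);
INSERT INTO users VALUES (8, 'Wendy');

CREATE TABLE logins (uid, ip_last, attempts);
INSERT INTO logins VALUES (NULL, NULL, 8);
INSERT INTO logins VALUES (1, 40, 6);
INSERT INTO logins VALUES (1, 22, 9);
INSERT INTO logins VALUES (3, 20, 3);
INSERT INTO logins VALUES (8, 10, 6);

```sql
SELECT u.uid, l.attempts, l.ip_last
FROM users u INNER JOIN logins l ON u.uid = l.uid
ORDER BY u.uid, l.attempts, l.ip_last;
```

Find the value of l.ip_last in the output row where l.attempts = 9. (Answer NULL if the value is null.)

22

INNER JOIN keeps only pairs where the ON condition holds.
Matching on u.uid = l.uid. A NULL in a compared column never satisfies the condition.
Matched pairs: 4.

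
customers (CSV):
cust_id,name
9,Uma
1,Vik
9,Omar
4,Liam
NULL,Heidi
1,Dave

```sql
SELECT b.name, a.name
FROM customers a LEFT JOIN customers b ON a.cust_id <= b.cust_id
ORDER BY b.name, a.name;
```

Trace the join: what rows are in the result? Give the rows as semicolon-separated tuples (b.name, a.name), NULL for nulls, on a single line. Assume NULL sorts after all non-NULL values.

(Dave, Dave); (Dave, Vik); (Liam, Dave); (Liam, Liam); (Liam, Vik); (Omar, Dave); (Omar, Liam); (Omar, Omar); (Omar, Uma); (Omar, Vik); (Uma, Dave); (Uma, Liam); (Uma, Omar); (Uma, Uma); (Uma, Vik); (Vik, Dave); (Vik, Vik); (NULL, Heidi)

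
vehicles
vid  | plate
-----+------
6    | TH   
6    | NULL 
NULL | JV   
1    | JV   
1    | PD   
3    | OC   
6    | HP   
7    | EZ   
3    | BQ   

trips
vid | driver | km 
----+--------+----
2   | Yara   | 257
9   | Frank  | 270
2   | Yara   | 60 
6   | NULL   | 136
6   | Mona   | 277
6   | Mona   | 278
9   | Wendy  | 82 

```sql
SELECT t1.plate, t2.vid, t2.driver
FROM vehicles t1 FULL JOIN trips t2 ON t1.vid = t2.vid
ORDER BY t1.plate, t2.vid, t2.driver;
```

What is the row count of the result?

FULL OUTER JOIN keeps every row from both sides; unmatched rows get NULL for the other side's columns.
Matching on t1.vid = t2.vid. A NULL in a compared column never satisfies the condition.
Matched pairs: 9; unmatched t1 rows kept: 6; unmatched t2 rows kept: 4.
Total: 9 matched + 10 padded = 19 rows.

19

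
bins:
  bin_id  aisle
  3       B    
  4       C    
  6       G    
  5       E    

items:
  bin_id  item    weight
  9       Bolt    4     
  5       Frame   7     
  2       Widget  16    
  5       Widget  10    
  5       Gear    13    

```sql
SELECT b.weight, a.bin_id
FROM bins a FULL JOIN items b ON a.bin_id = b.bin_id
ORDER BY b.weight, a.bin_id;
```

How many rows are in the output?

FULL OUTER JOIN keeps every row from both sides; unmatched rows get NULL for the other side's columns.
Matching on a.bin_id = b.bin_id.
- a (bin_id=3) has no partner → padded with NULL.
- a (bin_id=4) has no partner → padded with NULL.
- a (bin_id=6) has no partner → padded with NULL.
- a (bin_id=5) pairs with 3 row(s) of b.
- 2 row(s) from b found no a partner → padded with NULL.
Total: 3 matched + 5 padded = 8 rows.

8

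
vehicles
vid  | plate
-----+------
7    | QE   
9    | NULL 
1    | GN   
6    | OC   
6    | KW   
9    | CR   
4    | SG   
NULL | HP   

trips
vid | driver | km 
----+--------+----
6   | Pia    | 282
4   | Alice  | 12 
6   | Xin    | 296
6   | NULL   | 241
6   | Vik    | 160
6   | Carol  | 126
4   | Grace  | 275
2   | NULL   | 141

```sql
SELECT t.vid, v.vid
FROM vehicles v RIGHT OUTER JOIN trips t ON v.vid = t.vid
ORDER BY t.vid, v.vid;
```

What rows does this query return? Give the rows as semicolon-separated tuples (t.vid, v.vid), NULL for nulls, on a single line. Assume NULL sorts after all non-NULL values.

RIGHT JOIN keeps every row from `trips`; unmatched rows get NULL for `vehicles`'s columns.
Matching on v.vid = t.vid. A NULL in a compared column never satisfies the condition.
- v[0] vid=7 → no match.
- v[1] vid=9 → no match.
- v[2] vid=1 → no match.
- v[3] vid=6 → 5 match(es) in t → 5 row(s).
- v[4] vid=6 → 5 match(es) in t → 5 row(s).
- v[5] vid=9 → no match.
- v[6] vid=4 → 2 match(es) in t → 2 row(s).
- v[7] vid=NULL → no match.
- 1 t row(s) had no v match → kept, v columns NULL.

(2, NULL); (4, 4); (4, 4); (6, 6); (6, 6); (6, 6); (6, 6); (6, 6); (6, 6); (6, 6); (6, 6); (6, 6); (6, 6)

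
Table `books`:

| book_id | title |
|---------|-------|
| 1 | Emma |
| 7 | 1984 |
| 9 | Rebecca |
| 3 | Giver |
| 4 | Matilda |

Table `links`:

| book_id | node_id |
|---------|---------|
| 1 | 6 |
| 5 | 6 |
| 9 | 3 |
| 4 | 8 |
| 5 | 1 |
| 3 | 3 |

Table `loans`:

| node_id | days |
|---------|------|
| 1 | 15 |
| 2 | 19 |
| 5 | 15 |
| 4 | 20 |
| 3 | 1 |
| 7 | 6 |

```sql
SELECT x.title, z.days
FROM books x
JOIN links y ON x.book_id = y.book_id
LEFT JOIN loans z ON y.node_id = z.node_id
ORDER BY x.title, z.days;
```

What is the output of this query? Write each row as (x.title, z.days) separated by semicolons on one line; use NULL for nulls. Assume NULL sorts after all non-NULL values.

(Emma, NULL); (Giver, 1); (Matilda, NULL); (Rebecca, 1)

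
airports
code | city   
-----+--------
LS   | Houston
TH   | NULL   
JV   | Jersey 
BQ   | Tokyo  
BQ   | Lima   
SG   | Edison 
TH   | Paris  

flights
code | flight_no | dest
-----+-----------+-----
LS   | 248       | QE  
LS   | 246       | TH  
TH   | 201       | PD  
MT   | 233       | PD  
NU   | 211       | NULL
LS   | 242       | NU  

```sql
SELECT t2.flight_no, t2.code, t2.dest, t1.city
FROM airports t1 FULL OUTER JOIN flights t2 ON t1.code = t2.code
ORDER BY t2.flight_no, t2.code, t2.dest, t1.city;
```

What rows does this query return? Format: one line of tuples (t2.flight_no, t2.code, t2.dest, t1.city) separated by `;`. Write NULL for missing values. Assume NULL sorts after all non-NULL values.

(201, TH, PD, Paris); (201, TH, PD, NULL); (211, NU, NULL, NULL); (233, MT, PD, NULL); (242, LS, NU, Houston); (246, LS, TH, Houston); (248, LS, QE, Houston); (NULL, NULL, NULL, Edison); (NULL, NULL, NULL, Jersey); (NULL, NULL, NULL, Lima); (NULL, NULL, NULL, Tokyo)

FULL OUTER JOIN keeps every row from both sides; unmatched rows get NULL for the other side's columns.
Matching on t1.code = t2.code.
- t1 (code=LS) pairs with 3 row(s) of t2.
- t1 (code=TH) pairs with 1 row(s) of t2.
- t1 (code=JV) has no partner → padded with NULL.
- t1 (code=BQ) has no partner → padded with NULL.
- t1 (code=BQ) has no partner → padded with NULL.
- t1 (code=SG) has no partner → padded with NULL.
- t1 (code=TH) pairs with 1 row(s) of t2.
- 2 t2 row(s) had no t1 match → kept, t1 columns NULL.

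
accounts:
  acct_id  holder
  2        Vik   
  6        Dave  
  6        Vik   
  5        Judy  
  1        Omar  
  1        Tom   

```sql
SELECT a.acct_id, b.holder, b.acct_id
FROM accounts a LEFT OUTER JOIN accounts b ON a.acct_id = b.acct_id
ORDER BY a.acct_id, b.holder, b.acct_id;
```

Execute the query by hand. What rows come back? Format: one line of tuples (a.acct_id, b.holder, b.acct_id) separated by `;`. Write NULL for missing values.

(1, Omar, 1); (1, Omar, 1); (1, Tom, 1); (1, Tom, 1); (2, Vik, 2); (5, Judy, 5); (6, Dave, 6); (6, Dave, 6); (6, Vik, 6); (6, Vik, 6)

LEFT JOIN keeps every row from `accounts a`; unmatched rows get NULL for `accounts b`'s columns.
Matching on a.acct_id = b.acct_id.
Matched pairs: 10; unmatched a rows kept: 0.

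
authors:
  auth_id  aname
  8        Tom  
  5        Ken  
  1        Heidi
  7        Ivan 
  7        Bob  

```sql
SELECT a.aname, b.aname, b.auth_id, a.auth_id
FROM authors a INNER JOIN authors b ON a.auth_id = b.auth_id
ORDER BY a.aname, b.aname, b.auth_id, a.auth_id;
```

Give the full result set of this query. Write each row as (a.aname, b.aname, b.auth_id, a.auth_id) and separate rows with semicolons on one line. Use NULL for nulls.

(Bob, Bob, 7, 7); (Bob, Ivan, 7, 7); (Heidi, Heidi, 1, 1); (Ivan, Bob, 7, 7); (Ivan, Ivan, 7, 7); (Ken, Ken, 5, 5); (Tom, Tom, 8, 8)

INNER JOIN keeps only pairs where the ON condition holds.
Matching on a.auth_id = b.auth_id.
- a row (auth_id=8): matches 1 b row(s) → 1 output row(s).
- a row (auth_id=5): matches 1 b row(s) → 1 output row(s).
- a row (auth_id=1): matches 1 b row(s) → 1 output row(s).
- a row (auth_id=7): matches 2 b row(s) → 2 output row(s).
- a row (auth_id=7): matches 2 b row(s) → 2 output row(s).
After projecting and ordering:
a.aname | b.aname | b.auth_id | a.auth_id
Bob | Bob | 7 | 7
Bob | Ivan | 7 | 7
Heidi | Heidi | 1 | 1
Ivan | Bob | 7 | 7
Ivan | Ivan | 7 | 7
Ken | Ken | 5 | 5
Tom | Tom | 8 | 8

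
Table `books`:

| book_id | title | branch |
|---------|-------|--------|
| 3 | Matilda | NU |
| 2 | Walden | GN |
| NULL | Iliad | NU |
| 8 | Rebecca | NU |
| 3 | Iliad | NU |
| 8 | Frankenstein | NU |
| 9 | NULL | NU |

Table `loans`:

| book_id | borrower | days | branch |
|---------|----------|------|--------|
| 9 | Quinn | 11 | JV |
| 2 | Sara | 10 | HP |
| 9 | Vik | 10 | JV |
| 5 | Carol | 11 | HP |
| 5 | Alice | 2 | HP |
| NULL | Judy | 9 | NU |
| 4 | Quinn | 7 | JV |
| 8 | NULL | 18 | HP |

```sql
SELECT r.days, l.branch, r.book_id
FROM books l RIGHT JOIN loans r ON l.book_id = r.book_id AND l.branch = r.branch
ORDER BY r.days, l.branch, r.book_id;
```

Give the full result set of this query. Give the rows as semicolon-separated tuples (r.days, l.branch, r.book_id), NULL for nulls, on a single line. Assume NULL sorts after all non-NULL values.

(2, NULL, 5); (7, NULL, 4); (9, NULL, NULL); (10, NULL, 2); (10, NULL, 9); (11, NULL, 5); (11, NULL, 9); (18, NULL, 8)

RIGHT JOIN keeps every row from `loans`; unmatched rows get NULL for `books`'s columns.
Matching on l.book_id = r.book_id AND l.branch = r.branch. A NULL in a compared column never satisfies the condition.
- book_id=3, branch=NU: no matching r row.
- book_id=2, branch=GN: no matching r row.
- book_id=NULL, branch=NU: no matching r row.
- book_id=8, branch=NU: no matching r row.
- book_id=3, branch=NU: no matching r row.
- book_id=8, branch=NU: no matching r row.
- book_id=9, branch=NU: no matching r row.
- plus 8 unmatched r row(s), each kept with NULL l columns.
After projecting and ordering:
r.days | l.branch | r.book_id
2 | NULL | 5
7 | NULL | 4
9 | NULL | NULL
10 | NULL | 2
10 | NULL | 9
11 | NULL | 5
11 | NULL | 9
18 | NULL | 8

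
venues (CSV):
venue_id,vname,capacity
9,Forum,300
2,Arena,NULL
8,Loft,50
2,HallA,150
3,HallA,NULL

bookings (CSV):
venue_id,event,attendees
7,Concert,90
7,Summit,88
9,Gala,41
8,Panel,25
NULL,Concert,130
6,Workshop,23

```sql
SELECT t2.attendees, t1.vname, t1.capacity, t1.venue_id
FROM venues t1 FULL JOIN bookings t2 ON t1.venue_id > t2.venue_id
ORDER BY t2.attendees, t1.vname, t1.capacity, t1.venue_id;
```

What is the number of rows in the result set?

FULL OUTER JOIN keeps every row from both sides; unmatched rows get NULL for the other side's columns.
Matching on t1.venue_id > t2.venue_id. A NULL in a compared column never satisfies the condition.
- t1 row (venue_id=9): matches 4 t2 row(s) → 4 output row(s).
- t1 row (venue_id=2): no match → kept, t2 columns NULL.
- t1 row (venue_id=8): matches 3 t2 row(s) → 3 output row(s).
- t1 row (venue_id=2): no match → kept, t2 columns NULL.
- t1 row (venue_id=3): no match → kept, t2 columns NULL.
- plus 2 unmatched t2 row(s), each kept with NULL t1 columns.
Total: 7 matched + 5 padded = 12 rows.

12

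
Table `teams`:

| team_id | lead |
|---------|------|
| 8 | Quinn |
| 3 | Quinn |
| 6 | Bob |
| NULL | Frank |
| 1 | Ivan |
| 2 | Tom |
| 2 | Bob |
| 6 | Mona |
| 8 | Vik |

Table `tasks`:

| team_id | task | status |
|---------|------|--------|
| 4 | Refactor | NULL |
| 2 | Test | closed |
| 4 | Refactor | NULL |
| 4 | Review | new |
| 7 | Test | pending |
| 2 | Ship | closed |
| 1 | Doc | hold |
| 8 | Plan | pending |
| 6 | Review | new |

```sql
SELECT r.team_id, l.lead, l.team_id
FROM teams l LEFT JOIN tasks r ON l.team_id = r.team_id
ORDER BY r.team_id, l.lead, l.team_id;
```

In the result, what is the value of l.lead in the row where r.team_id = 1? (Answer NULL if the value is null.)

Ivan

LEFT JOIN keeps every row from `teams`; unmatched rows get NULL for `tasks`'s columns.
Matching on l.team_id = r.team_id. A NULL in a compared column never satisfies the condition.
- l row (team_id=8): matches 1 r row(s) → 1 output row(s).
- l row (team_id=3): no match → kept, r columns NULL.
- l row (team_id=6): matches 1 r row(s) → 1 output row(s).
- l row (team_id=NULL): no match → kept, r columns NULL.
- l row (team_id=1): matches 1 r row(s) → 1 output row(s).
- l row (team_id=2): matches 2 r row(s) → 2 output row(s).
- l row (team_id=2): matches 2 r row(s) → 2 output row(s).
- l row (team_id=6): matches 1 r row(s) → 1 output row(s).
- l row (team_id=8): matches 1 r row(s) → 1 output row(s).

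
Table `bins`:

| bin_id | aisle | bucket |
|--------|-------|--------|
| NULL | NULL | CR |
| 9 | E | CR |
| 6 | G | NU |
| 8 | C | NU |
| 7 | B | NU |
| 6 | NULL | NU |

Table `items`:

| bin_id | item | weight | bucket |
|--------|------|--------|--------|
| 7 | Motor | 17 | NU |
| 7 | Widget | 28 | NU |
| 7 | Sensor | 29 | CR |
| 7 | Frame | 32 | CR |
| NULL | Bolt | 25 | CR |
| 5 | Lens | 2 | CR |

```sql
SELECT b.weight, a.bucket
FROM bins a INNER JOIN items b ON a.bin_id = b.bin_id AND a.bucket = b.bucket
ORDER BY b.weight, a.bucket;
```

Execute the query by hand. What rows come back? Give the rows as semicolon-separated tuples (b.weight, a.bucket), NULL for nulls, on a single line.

(17, NU); (28, NU)

INNER JOIN keeps only pairs where the ON condition holds.
Matching on a.bin_id = b.bin_id AND a.bucket = b.bucket. A NULL in a compared column never satisfies the condition.
- a (bin_id=NULL, bucket=CR) has no partner → excluded.
- a (bin_id=9, bucket=CR) has no partner → excluded.
- a (bin_id=6, bucket=NU) has no partner → excluded.
- a (bin_id=8, bucket=NU) has no partner → excluded.
- a (bin_id=7, bucket=NU) pairs with 2 row(s) of b.
- a (bin_id=6, bucket=NU) has no partner → excluded.
After projecting and ordering:
b.weight | a.bucket
17 | NU
28 | NU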